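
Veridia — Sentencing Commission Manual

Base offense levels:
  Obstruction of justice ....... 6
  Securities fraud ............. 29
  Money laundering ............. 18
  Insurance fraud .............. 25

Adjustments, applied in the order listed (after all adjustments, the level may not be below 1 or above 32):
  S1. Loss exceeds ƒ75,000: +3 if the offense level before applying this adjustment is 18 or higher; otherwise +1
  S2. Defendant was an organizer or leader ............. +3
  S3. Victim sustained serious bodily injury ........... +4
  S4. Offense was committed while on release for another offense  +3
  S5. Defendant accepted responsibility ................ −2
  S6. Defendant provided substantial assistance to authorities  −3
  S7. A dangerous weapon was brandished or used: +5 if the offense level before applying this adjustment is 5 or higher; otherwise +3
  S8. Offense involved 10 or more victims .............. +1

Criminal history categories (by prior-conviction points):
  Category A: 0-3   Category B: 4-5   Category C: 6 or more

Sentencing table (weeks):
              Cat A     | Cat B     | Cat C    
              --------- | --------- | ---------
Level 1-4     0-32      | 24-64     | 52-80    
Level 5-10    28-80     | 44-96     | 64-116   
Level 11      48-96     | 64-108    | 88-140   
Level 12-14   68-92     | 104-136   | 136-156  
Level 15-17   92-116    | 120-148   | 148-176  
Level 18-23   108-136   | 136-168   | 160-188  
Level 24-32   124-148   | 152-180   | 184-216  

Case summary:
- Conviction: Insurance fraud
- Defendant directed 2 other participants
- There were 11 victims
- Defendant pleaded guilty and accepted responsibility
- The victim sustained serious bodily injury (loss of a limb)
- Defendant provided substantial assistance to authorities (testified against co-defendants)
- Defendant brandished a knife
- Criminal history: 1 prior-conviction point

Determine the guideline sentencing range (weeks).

Base offense level for insurance fraud: 25.
S2 applies: 25 + 3 = 28.
S3 applies: 28 + 4 = 32.
S4 does not apply.
S5 applies: 32 − 2 = 30.
S6 applies: 30 − 3 = 27.
S7 applies (level before this adjustment is 27 ≥ 5, so +5): 27 + 5 = 32.
S8 applies: 32 + 1 = 33.
Level 33 exceeds the maximum of 32; capped at 32.
Final offense level: 32.
Criminal history: 1 prior point → Category A (0-3).
Level 32 falls in the 24-32 band.
Grid: Level 24-32 × Category A = 124-148 weeks.

124-148 weeks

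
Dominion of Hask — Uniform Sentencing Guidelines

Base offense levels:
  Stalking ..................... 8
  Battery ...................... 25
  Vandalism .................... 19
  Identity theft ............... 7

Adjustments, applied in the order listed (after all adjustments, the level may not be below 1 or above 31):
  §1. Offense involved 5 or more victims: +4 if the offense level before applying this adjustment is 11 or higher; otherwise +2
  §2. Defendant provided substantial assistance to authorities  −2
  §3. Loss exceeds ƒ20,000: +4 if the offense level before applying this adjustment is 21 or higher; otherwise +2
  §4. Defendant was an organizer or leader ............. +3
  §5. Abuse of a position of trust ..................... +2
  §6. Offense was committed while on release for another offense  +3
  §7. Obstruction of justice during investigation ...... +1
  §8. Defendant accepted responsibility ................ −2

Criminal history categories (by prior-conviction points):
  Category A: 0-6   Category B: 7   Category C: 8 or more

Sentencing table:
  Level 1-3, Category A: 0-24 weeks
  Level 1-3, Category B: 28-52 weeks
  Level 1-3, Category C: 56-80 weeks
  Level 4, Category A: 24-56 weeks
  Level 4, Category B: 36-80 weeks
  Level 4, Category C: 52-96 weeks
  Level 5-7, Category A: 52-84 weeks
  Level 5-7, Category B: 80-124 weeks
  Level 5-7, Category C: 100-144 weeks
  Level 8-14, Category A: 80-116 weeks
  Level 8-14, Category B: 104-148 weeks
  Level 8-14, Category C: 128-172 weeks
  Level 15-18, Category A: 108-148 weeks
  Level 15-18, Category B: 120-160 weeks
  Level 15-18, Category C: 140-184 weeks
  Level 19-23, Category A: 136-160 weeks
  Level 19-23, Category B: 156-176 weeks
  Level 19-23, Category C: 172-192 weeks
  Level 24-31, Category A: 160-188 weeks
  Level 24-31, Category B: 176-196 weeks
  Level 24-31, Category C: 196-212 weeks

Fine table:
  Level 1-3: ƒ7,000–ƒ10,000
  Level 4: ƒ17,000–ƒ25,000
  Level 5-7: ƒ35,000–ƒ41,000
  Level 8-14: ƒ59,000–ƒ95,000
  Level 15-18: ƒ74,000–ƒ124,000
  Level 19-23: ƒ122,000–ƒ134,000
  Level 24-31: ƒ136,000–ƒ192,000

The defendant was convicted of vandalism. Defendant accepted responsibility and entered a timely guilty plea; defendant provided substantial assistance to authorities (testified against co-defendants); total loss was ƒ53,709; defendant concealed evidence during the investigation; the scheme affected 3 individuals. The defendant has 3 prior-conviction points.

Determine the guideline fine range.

ƒ74,000–ƒ124,000

Base offense level for vandalism: 19.
§2 applies: 19 − 2 = 17.
§3 applies (level before this adjustment is 17 < 21, so +2): 17 + 2 = 19.
§4 does not apply.
§5 does not apply.
§6 does not apply.
§7 applies: 19 + 1 = 20.
§8 applies: 20 − 2 = 18.
Final offense level: 18.
Level 18 falls in the 15-18 band.
Fine table: Level 15-18 → ƒ74,000–ƒ124,000.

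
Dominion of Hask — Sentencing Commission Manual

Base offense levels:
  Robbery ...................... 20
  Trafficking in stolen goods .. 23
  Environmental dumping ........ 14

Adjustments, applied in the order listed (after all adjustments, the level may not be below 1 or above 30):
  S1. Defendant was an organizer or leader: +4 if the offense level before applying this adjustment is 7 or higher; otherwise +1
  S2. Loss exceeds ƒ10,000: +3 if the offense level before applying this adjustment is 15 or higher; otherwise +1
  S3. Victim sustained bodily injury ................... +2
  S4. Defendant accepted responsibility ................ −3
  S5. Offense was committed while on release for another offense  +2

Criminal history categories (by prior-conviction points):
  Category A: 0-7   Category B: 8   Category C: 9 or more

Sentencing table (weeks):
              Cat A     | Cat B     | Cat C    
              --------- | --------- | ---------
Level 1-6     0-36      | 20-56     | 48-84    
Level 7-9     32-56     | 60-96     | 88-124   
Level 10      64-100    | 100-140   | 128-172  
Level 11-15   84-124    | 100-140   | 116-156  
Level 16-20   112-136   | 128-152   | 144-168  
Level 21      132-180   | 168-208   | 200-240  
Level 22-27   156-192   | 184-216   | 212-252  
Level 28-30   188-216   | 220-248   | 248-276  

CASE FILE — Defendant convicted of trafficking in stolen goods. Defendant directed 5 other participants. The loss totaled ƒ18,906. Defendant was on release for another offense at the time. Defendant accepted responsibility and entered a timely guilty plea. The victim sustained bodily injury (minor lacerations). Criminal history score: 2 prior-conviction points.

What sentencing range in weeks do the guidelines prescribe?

Base offense level for trafficking in stolen goods: 23.
S1 applies (level before this adjustment is 23 ≥ 7, so +4): 23 + 4 = 27.
S2 applies (level before this adjustment is 27 ≥ 15, so +3): 27 + 3 = 30.
S3 applies: 30 + 2 = 32.
S4 applies: 32 − 3 = 29.
S5 applies: 29 + 2 = 31.
Level 31 exceeds the maximum of 30; capped at 30.
Final offense level: 30.
Criminal history: 2 prior points → Category A (0-7).
Level 30 falls in the 28-30 band.
Grid: Level 28-30 × Category A = 188-216 weeks.

188-216 weeks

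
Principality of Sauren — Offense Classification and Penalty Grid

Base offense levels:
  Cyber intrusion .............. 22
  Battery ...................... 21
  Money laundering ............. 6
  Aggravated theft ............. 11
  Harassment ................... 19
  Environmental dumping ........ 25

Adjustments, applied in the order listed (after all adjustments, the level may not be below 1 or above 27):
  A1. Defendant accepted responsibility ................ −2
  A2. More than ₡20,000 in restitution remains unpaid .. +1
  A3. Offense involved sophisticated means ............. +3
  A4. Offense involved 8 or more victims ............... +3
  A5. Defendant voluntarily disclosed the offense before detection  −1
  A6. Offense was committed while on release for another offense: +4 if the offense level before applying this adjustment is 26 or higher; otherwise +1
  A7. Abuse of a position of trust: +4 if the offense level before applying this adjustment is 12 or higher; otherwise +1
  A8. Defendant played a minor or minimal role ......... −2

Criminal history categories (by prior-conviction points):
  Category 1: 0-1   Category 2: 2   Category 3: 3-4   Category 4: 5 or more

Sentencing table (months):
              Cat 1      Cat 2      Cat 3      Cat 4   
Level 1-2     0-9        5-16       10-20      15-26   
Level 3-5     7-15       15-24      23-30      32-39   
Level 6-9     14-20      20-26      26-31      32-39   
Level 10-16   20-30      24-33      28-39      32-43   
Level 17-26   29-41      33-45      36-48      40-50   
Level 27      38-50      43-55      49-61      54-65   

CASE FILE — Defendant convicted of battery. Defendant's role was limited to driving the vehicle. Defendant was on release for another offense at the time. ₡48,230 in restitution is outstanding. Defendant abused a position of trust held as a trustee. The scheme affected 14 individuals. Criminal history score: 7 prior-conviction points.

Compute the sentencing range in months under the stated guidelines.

54-65 months

Base offense level for battery: 21.
A2 applies: 21 + 1 = 22.
A4 applies: 22 + 3 = 25.
A6 applies (level before this adjustment is 25 < 26, so +1): 25 + 1 = 26.
A7 applies (level before this adjustment is 26 ≥ 12, so +4): 26 + 4 = 30.
A8 applies: 30 − 2 = 28.
Level 28 exceeds the maximum of 27; capped at 27.
Final offense level: 27.
Criminal history: 7 prior points → Category 4 (5+).
Level 27 falls in the 27 band.
Grid: Level 27 × Category 4 = 54-65 months.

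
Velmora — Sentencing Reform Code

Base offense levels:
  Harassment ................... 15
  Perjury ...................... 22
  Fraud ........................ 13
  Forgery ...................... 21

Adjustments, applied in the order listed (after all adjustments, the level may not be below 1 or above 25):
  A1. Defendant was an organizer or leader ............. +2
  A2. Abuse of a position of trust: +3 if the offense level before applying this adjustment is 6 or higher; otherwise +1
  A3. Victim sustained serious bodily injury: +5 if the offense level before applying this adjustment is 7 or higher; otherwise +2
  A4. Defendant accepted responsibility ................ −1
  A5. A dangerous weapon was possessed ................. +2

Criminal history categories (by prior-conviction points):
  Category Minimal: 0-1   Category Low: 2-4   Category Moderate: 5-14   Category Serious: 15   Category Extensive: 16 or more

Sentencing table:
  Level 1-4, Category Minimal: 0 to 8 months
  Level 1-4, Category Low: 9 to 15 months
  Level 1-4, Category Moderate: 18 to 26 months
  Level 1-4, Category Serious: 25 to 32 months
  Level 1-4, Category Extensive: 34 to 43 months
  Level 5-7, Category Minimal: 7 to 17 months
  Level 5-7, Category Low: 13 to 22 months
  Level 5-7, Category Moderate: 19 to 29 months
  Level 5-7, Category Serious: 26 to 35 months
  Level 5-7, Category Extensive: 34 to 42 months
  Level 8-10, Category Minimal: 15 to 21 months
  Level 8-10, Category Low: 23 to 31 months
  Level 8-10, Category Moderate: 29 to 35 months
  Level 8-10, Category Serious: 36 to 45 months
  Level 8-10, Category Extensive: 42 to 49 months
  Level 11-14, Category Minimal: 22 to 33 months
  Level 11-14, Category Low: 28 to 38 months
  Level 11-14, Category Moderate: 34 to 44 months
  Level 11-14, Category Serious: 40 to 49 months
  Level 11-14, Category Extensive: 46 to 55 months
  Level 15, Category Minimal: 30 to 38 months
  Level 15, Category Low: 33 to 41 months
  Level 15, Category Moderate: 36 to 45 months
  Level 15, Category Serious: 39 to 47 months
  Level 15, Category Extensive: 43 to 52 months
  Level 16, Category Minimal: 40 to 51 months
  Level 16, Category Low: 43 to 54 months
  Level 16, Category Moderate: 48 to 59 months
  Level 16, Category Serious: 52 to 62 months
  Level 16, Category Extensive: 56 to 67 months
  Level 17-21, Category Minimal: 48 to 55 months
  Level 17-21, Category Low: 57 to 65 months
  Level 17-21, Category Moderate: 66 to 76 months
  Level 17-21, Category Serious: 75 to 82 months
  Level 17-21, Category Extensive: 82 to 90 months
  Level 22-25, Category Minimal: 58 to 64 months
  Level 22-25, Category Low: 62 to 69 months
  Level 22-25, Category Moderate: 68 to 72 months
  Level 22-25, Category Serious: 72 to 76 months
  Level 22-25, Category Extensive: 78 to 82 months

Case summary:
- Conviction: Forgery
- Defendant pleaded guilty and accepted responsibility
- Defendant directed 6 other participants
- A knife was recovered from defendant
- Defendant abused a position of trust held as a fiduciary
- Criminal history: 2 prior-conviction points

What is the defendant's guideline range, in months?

62-69 months

Base offense level for forgery: 21.
A1 applies: 21 + 2 = 23.
A2 applies (level before this adjustment is 23 ≥ 6, so +3): 23 + 3 = 26.
A3 does not apply.
A4 applies: 26 − 1 = 25.
A5 applies: 25 + 2 = 27.
Level 27 exceeds the maximum of 25; capped at 25.
Final offense level: 25.
Criminal history: 2 prior points → Category Low (2-4).
Level 25 falls in the 22-25 band.
Grid: Level 22-25 × Category Low = 62-69 months.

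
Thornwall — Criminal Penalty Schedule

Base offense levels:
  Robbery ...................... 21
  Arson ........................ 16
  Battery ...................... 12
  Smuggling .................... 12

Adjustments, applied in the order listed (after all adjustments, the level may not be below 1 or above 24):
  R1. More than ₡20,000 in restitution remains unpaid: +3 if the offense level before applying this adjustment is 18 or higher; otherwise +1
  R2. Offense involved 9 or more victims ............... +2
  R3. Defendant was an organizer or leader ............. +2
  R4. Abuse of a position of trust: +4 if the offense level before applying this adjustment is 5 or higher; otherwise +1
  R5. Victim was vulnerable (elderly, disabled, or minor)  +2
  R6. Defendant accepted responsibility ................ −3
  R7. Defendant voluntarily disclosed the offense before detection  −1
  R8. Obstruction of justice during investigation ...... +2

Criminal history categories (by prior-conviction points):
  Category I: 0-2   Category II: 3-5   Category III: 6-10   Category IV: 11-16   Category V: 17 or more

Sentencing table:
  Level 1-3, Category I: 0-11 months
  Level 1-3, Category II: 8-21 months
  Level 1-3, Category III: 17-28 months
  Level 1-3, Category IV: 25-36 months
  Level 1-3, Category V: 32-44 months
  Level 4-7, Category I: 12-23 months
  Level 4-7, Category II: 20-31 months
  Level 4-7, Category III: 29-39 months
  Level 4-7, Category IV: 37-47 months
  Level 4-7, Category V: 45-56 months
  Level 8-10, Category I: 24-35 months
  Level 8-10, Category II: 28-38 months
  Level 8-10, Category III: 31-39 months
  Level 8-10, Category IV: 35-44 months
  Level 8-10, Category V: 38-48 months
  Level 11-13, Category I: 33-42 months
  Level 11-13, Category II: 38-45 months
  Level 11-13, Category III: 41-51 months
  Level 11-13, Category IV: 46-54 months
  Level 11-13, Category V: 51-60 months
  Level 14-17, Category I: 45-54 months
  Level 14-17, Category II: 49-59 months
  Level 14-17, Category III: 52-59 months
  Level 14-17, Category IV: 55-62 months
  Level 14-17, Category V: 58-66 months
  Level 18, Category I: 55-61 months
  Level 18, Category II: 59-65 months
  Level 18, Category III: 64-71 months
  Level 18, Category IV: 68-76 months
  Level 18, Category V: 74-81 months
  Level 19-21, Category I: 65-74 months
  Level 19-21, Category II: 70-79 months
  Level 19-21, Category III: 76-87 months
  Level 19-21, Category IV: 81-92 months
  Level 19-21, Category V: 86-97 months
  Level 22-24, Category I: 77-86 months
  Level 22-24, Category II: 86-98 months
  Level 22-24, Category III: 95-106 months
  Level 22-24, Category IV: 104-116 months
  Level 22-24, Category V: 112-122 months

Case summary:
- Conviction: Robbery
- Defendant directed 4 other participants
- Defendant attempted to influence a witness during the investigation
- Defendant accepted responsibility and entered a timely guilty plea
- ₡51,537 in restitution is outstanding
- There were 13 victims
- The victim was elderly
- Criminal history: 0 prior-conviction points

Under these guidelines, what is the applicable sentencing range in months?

Base offense level for robbery: 21.
R1 applies (level before this adjustment is 21 ≥ 18, so +3): 21 + 3 = 24.
R2 applies: 24 + 2 = 26.
R3 applies: 26 + 2 = 28.
R5 applies: 28 + 2 = 30.
R6 applies: 30 − 3 = 27.
R7 does not apply.
R8 applies: 27 + 2 = 29.
Level 29 exceeds the maximum of 24; capped at 24.
Final offense level: 24.
Criminal history: 0 prior points → Category I (0-2).
Level 24 falls in the 22-24 band.
Grid: Level 22-24 × Category I = 77-86 months.

77-86 months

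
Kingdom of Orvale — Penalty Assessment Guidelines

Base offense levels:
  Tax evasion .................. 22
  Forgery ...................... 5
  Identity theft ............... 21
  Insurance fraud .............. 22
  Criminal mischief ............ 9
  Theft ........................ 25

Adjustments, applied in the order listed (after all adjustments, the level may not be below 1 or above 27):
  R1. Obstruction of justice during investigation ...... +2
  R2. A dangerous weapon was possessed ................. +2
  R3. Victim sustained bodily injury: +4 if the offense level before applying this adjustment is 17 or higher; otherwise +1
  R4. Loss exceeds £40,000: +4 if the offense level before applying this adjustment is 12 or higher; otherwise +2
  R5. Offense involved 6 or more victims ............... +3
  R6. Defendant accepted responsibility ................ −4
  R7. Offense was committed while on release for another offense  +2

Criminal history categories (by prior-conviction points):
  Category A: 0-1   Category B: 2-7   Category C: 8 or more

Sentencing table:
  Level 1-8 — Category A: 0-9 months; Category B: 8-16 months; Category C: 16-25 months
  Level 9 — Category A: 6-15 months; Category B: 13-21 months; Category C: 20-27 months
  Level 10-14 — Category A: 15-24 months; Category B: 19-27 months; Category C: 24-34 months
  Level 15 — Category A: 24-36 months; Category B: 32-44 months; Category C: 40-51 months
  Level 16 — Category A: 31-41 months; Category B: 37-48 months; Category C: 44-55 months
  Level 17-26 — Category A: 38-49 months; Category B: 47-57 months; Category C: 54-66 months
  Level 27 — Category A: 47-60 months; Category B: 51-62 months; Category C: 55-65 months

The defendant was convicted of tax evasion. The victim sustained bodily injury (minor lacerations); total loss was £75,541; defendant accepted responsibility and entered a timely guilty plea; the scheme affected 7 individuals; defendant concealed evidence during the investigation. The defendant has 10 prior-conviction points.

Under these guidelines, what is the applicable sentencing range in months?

55-65 months

Base offense level for tax evasion: 22.
R1 applies: 22 + 2 = 24.
R3 applies (level before this adjustment is 24 ≥ 17, so +4): 24 + 4 = 28.
R4 applies (level before this adjustment is 28 ≥ 12, so +4): 28 + 4 = 32.
R5 applies: 32 + 3 = 35.
R6 applies: 35 − 4 = 31.
Level 31 exceeds the maximum of 27; capped at 27.
Final offense level: 27.
Criminal history: 10 prior points → Category C (8+).
Level 27 falls in the 27 band.
Grid: Level 27 × Category C = 55-65 months.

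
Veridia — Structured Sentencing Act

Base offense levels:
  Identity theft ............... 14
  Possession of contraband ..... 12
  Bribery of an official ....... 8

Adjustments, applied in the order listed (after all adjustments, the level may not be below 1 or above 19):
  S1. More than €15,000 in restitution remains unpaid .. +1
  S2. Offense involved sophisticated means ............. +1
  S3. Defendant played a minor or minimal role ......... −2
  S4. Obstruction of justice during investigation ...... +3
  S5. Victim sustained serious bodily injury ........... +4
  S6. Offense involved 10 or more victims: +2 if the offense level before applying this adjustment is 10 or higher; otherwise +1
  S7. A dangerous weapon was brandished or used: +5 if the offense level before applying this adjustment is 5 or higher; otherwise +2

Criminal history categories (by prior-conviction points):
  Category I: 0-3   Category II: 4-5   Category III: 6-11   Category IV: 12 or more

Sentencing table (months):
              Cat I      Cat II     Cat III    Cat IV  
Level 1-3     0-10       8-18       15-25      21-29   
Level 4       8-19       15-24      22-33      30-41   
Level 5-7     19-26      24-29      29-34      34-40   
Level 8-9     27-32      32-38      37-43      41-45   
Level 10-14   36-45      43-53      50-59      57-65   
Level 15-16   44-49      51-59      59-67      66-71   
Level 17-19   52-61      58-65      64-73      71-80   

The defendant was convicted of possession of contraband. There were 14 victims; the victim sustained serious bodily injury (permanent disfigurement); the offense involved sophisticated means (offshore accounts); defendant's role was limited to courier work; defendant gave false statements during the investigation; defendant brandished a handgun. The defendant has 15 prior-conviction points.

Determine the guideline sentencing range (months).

Base offense level for possession of contraband: 12.
S1 does not apply.
S2 applies: 12 + 1 = 13.
S3 applies: 13 − 2 = 11.
S4 applies: 11 + 3 = 14.
S5 applies: 14 + 4 = 18.
S6 applies (level before this adjustment is 18 ≥ 10, so +2): 18 + 2 = 20.
S7 applies (level before this adjustment is 20 ≥ 5, so +5): 20 + 5 = 25.
Level 25 exceeds the maximum of 19; capped at 19.
Final offense level: 19.
Criminal history: 15 prior points → Category IV (12+).
Level 19 falls in the 17-19 band.
Grid: Level 17-19 × Category IV = 71-80 months.

71-80 months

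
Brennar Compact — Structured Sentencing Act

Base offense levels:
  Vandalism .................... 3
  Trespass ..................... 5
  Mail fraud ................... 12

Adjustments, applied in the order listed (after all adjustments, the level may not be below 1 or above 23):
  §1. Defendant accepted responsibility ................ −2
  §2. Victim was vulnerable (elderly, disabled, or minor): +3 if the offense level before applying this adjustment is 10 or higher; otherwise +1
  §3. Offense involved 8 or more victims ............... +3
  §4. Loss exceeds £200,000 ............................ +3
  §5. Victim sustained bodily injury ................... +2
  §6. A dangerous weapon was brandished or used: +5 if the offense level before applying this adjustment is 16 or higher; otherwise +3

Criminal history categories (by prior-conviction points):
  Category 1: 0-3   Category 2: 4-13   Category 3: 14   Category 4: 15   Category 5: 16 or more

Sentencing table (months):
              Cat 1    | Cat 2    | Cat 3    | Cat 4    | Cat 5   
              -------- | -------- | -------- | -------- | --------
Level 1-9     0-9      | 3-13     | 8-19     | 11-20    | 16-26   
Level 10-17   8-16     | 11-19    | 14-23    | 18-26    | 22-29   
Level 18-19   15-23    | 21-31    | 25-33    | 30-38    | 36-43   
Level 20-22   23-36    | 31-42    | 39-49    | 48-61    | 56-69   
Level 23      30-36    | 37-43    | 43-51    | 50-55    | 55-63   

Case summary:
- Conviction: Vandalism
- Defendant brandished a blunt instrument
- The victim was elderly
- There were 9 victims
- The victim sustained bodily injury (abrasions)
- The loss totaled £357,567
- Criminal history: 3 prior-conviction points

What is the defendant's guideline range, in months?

Base offense level for vandalism: 3.
§1 does not apply.
§2 applies (level before this adjustment is 3 < 10, so +1): 3 + 1 = 4.
§3 applies: 4 + 3 = 7.
§4 applies: 7 + 3 = 10.
§5 applies: 10 + 2 = 12.
§6 applies (level before this adjustment is 12 < 16, so +3): 12 + 3 = 15.
Final offense level: 15.
Criminal history: 3 prior points → Category 1 (0-3).
Level 15 falls in the 10-17 band.
Grid: Level 10-17 × Category 1 = 8-16 months.

8-16 months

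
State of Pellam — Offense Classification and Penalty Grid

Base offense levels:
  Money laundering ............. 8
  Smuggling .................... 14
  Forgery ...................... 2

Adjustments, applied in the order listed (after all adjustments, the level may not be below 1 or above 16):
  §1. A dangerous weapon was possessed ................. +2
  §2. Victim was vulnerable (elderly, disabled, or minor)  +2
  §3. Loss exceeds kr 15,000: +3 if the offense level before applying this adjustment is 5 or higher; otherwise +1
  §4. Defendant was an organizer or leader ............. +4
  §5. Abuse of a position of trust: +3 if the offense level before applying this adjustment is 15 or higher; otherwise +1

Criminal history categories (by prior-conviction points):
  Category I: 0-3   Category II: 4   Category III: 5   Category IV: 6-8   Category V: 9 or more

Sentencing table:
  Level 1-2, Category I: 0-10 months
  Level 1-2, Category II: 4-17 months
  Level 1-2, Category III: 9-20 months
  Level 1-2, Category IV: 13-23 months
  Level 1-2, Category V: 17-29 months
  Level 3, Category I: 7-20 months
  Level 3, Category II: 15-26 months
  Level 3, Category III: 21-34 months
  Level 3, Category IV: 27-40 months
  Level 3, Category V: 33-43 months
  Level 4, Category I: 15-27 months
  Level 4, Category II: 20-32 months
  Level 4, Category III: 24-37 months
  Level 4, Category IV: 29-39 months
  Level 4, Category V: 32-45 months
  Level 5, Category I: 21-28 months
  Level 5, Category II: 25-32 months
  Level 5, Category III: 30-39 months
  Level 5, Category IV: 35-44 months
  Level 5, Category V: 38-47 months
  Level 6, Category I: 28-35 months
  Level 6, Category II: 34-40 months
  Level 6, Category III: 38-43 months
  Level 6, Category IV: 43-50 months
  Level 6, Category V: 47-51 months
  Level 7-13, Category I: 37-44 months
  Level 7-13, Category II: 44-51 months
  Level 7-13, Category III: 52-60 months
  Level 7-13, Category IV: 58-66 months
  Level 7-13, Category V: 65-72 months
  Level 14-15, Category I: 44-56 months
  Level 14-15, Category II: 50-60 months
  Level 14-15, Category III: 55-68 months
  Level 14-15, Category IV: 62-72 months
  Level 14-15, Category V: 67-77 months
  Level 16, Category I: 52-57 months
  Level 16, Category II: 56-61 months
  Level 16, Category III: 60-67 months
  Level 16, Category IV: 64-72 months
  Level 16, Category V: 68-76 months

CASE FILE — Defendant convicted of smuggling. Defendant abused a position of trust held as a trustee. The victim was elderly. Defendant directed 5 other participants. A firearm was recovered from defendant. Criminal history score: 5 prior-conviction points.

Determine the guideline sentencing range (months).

60-67 months

Base offense level for smuggling: 14.
§1 applies: 14 + 2 = 16.
§2 applies: 16 + 2 = 18.
§3 does not apply.
§4 applies: 18 + 4 = 22.
§5 applies (level before this adjustment is 22 ≥ 15, so +3): 22 + 3 = 25.
Level 25 exceeds the maximum of 16; capped at 16.
Final offense level: 16.
Criminal history: 5 prior points → Category III (5).
Level 16 falls in the 16 band.
Grid: Level 16 × Category III = 60-67 months.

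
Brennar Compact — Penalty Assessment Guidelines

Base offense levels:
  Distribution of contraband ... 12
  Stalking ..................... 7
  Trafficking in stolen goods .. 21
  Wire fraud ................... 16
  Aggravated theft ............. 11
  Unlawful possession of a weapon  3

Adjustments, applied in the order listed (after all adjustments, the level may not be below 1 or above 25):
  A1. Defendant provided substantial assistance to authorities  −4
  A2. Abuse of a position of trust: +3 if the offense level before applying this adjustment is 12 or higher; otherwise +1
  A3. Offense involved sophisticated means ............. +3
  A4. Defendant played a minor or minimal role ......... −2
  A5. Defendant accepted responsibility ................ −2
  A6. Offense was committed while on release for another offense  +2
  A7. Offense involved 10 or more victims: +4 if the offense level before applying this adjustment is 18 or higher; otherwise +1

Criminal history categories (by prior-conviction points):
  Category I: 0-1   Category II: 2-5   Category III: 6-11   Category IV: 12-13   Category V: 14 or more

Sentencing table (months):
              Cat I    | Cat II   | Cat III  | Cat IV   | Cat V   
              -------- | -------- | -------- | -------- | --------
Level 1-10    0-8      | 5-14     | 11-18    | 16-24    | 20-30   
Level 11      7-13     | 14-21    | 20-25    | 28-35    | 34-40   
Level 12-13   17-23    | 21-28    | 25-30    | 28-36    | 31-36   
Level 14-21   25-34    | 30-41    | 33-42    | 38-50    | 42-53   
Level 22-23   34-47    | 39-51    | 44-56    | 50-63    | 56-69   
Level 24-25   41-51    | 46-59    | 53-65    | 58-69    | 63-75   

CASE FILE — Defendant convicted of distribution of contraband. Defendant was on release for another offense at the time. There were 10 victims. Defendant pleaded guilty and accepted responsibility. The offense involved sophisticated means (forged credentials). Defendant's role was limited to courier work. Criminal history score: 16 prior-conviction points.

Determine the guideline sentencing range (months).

Base offense level for distribution of contraband: 12.
A1 does not apply.
A2 does not apply.
A3 applies: 12 + 3 = 15.
A4 applies: 15 − 2 = 13.
A5 applies: 13 − 2 = 11.
A6 applies: 11 + 2 = 13.
A7 applies (level before this adjustment is 13 < 18, so +1): 13 + 1 = 14.
Final offense level: 14.
Criminal history: 16 prior points → Category V (14+).
Level 14 falls in the 14-21 band.
Grid: Level 14-21 × Category V = 42-53 months.

42-53 months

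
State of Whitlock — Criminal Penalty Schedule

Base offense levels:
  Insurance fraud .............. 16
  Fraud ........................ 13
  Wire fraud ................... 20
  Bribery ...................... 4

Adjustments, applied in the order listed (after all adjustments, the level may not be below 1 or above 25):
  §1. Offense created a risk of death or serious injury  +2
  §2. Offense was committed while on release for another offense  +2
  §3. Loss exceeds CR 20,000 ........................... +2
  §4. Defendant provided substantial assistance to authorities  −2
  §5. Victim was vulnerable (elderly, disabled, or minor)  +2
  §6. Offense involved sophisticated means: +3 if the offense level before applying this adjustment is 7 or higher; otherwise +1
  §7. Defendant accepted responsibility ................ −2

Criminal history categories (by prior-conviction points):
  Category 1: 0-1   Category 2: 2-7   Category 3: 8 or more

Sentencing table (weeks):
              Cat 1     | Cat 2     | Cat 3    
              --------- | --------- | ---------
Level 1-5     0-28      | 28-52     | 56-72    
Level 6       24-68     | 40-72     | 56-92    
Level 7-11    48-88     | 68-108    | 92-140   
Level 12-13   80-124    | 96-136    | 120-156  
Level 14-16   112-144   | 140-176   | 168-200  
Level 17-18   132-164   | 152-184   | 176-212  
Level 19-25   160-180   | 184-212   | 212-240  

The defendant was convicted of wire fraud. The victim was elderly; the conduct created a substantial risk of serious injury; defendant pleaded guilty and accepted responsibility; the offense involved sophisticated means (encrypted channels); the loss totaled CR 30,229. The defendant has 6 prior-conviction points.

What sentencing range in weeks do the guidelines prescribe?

184-212 weeks

Base offense level for wire fraud: 20.
§1 applies: 20 + 2 = 22.
§2 does not apply.
§3 applies: 22 + 2 = 24.
§4 does not apply.
§5 applies: 24 + 2 = 26.
§6 applies (level before this adjustment is 26 ≥ 7, so +3): 26 + 3 = 29.
§7 applies: 29 − 2 = 27.
Level 27 exceeds the maximum of 25; capped at 25.
Final offense level: 25.
Criminal history: 6 prior points → Category 2 (2-7).
Level 25 falls in the 19-25 band.
Grid: Level 19-25 × Category 2 = 184-212 weeks.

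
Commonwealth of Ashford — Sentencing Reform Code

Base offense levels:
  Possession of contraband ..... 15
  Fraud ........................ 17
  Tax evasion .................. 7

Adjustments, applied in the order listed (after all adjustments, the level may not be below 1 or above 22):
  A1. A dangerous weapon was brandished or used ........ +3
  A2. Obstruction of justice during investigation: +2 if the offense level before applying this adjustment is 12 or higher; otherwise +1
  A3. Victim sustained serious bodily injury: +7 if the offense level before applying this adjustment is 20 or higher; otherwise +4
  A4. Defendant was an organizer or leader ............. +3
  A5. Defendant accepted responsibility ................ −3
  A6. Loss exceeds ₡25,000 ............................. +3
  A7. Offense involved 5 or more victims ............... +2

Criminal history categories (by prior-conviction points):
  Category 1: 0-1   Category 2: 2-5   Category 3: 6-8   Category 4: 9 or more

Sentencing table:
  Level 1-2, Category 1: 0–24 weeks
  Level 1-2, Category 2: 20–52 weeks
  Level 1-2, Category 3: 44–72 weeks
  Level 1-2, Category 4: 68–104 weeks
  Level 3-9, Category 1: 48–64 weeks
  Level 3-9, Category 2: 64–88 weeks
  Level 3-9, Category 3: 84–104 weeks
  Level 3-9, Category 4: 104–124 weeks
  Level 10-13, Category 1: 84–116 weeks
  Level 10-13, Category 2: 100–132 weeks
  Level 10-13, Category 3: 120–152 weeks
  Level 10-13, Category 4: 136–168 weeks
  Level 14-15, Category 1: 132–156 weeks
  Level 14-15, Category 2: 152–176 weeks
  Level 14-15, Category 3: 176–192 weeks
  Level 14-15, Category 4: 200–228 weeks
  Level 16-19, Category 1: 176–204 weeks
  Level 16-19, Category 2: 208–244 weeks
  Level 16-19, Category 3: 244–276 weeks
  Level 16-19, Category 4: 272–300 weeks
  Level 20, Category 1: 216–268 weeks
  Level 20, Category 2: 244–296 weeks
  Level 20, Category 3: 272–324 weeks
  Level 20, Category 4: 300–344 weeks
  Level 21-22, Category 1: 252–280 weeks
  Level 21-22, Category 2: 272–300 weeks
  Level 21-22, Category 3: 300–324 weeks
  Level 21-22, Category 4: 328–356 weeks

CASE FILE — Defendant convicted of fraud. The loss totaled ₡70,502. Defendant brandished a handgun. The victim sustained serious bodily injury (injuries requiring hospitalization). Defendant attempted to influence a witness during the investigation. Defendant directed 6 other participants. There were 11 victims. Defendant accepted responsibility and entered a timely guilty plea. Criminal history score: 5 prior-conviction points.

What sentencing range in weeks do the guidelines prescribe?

Base offense level for fraud: 17.
A1 applies: 17 + 3 = 20.
A2 applies (level before this adjustment is 20 ≥ 12, so +2): 20 + 2 = 22.
A3 applies (level before this adjustment is 22 ≥ 20, so +7): 22 + 7 = 29.
A4 applies: 29 + 3 = 32.
A5 applies: 32 − 3 = 29.
A6 applies: 29 + 3 = 32.
A7 applies: 32 + 2 = 34.
Level 34 exceeds the maximum of 22; capped at 22.
Final offense level: 22.
Criminal history: 5 prior points → Category 2 (2-5).
Level 22 falls in the 21-22 band.
Grid: Level 21-22 × Category 2 = 272-300 weeks.

272-300 weeks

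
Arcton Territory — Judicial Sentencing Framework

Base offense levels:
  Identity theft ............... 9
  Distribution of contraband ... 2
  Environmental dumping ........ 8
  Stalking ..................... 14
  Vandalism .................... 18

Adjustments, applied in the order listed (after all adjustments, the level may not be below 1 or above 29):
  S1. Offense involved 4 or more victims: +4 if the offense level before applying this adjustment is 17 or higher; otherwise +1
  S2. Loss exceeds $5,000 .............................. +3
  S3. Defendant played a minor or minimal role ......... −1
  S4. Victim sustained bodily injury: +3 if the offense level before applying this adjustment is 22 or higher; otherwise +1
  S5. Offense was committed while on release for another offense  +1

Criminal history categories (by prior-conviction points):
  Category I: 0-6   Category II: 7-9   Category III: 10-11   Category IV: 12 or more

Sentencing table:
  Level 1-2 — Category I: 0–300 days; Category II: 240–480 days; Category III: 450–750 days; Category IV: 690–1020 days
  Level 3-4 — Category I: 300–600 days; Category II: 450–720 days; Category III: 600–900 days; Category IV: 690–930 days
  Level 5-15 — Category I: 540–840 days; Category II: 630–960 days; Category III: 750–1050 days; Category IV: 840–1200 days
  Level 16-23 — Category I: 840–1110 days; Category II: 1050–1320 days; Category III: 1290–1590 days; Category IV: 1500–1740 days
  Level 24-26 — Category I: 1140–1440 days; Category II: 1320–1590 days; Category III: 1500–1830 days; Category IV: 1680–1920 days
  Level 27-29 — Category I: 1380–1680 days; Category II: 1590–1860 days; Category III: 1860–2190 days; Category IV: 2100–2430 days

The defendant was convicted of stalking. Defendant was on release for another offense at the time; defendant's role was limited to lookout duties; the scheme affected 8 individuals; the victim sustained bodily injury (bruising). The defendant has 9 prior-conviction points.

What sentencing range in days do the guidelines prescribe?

Base offense level for stalking: 14.
S1 applies (level before this adjustment is 14 < 17, so +1): 14 + 1 = 15.
S3 applies: 15 − 1 = 14.
S4 applies (level before this adjustment is 14 < 22, so +1): 14 + 1 = 15.
S5 applies: 15 + 1 = 16.
Final offense level: 16.
Criminal history: 9 prior points → Category II (7-9).
Level 16 falls in the 16-23 band.
Grid: Level 16-23 × Category II = 1050-1320 days.

1050-1320 days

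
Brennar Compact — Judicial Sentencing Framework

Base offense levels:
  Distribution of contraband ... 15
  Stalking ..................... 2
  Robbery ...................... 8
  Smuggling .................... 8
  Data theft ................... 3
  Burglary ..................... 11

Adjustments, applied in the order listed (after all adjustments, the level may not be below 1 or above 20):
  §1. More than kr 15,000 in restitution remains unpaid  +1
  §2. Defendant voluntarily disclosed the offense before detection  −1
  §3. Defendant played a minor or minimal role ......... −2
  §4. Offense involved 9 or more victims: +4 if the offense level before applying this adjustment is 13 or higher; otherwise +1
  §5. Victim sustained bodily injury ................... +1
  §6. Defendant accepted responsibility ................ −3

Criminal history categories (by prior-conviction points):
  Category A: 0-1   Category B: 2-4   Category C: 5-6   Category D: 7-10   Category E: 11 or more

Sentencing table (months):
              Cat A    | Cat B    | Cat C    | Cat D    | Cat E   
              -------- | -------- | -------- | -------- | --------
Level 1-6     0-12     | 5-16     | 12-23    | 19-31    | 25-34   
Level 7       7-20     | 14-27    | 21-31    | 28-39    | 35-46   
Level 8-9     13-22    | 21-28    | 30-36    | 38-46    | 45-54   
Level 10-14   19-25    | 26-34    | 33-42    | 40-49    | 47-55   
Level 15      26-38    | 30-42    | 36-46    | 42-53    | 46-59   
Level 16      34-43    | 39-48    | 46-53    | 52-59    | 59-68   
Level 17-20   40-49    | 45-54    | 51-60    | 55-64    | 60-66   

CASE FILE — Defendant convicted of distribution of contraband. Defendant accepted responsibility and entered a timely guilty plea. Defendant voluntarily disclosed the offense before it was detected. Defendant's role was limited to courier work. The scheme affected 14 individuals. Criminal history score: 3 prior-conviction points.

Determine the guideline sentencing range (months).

Base offense level for distribution of contraband: 15.
§1 does not apply.
§2 applies: 15 − 1 = 14.
§3 applies: 14 − 2 = 12.
§4 applies (level before this adjustment is 12 < 13, so +1): 12 + 1 = 13.
§5 does not apply.
§6 applies: 13 − 3 = 10.
Final offense level: 10.
Criminal history: 3 prior points → Category B (2-4).
Level 10 falls in the 10-14 band.
Grid: Level 10-14 × Category B = 26-34 months.

26-34 months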